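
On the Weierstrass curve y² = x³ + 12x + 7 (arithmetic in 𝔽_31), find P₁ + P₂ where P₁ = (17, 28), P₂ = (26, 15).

(17, 28) + (26, 15). λ = (15 - 28)/(26 - 17) ≡ 18/9 mod 31. 9⁻¹ ≡ 7 (mod 31), so λ ≡ 2.
  x = λ² - 17 - 26 = 4 - 43 ≡ 23; y = λ·(17 - 23) - 28 ≡ 22. → (23, 22)

(23, 22)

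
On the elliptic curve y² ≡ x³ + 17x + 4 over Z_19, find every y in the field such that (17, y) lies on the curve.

x³ + 17x + 4 = 5206 ≡ 0 (mod 19).
Only y = 0 satisfies y² ≡ 0.

0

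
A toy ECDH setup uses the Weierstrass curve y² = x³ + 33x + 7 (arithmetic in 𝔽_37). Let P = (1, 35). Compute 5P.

Repeated addition: build up to 5P.
2P: tangent at (1, 35): λ = (3·1² + 33)/(2·35) ≡ 36/33. 33⁻¹ ≡ 9 (mod 37) since 33·9 = 297 ≡ 1, so λ ≡ 36·9 ≡ 28.
  x = λ² - 1 - 1 = 784 - 2 ≡ 5; y = λ·(1 - 5) - 35 ≡ 1. → (5, 1)
3P: (5, 1) + (1, 35). λ = (35 - 1)/(1 - 5) ≡ 34/33 mod 37. 33⁻¹ ≡ 9 (mod 37) since 33·9 = 297 ≡ 1, so λ ≡ 10.
  x = λ² - 5 - 1 = 100 - 6 ≡ 20; y = λ·(5 - 20) - 1 ≡ 34. → (20, 34)
4P: (20, 34) + (1, 35). λ = (35 - 34)/(1 - 20) ≡ 1/18 mod 37. 18⁻¹ ≡ 35 (mod 37), so λ ≡ 35.
  x = λ² - 20 - 1 = 1225 - 21 ≡ 20; y = λ·(20 - 20) - 34 ≡ 3. → (20, 3)
5P: (20, 3) + (1, 35). λ = (35 - 3)/(1 - 20) ≡ 32/18 mod 37. 18⁻¹ ≡ 35 (mod 37), so λ ≡ 10.
  x = λ² - 20 - 1 = 100 - 21 ≡ 5; y = λ·(20 - 5) - 3 ≡ 36. → (5, 36)

(5, 36)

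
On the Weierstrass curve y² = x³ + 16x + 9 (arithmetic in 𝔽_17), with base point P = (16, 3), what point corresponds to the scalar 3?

Repeated addition: build up to 3P.
2P: tangent at (16, 3): λ = (3·16² + 16)/(2·3) ≡ 2/6. 6⁻¹ ≡ 3 (mod 17), so λ ≡ 2·3 ≡ 6.
  x = λ² - 16 - 16 = 36 - 32 ≡ 4; y = λ·(16 - 4) - 3 ≡ 1. → (4, 1)
3P: (4, 1) + (16, 3). λ = (3 - 1)/(16 - 4) ≡ 2/12 mod 17. 12⁻¹ ≡ 10 (mod 17) since 12·10 = 120 ≡ 1, so λ ≡ 3.
  x = λ² - 4 - 16 = 9 - 20 ≡ 6; y = λ·(4 - 6) - 1 ≡ 10. → (6, 10)

(6, 10)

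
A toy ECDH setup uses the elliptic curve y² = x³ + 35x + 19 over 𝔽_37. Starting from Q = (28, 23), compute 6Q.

(21, 32)

Repeated addition: build up to 6Q.
2Q: tangent at (28, 23): λ = (3·28² + 35)/(2·23) ≡ 19/9. 9⁻¹ ≡ 33 (mod 37) since 9·33 = 297 ≡ 1, so λ ≡ 19·33 ≡ 35.
  x = λ² - 28 - 28 = 1225 - 56 ≡ 22; y = λ·(28 - 22) - 23 ≡ 2. → (22, 2)
3Q: (22, 2) + (28, 23). λ = (23 - 2)/(28 - 22) ≡ 21/6 mod 37. 6⁻¹ ≡ 31 (mod 37) since 6·31 = 186 ≡ 1, so λ ≡ 22.
  x = λ² - 22 - 28 = 484 - 50 ≡ 27; y = λ·(22 - 27) - 2 ≡ 36. → (27, 36)
4Q: (27, 36) + (28, 23). λ = (23 - 36)/(28 - 27) ≡ 24/1 mod 37. 1⁻¹ ≡ 1 (mod 37) since 1·1 = 1 ≡ 1, so λ ≡ 24.
  x = λ² - 27 - 28 = 576 - 55 ≡ 3; y = λ·(27 - 3) - 36 ≡ 22. → (3, 22)
5Q: (3, 22) + (28, 23). λ = (23 - 22)/(28 - 3) ≡ 1/25 mod 37. 25⁻¹ ≡ 3 (mod 37), so λ ≡ 3.
  x = λ² - 3 - 28 = 9 - 31 ≡ 15; y = λ·(3 - 15) - 22 ≡ 16. → (15, 16)
6Q: (15, 16) + (28, 23). λ = (23 - 16)/(28 - 15) ≡ 7/13 mod 37. 13⁻¹ ≡ 20 (mod 37) since 13·20 = 260 ≡ 1, so λ ≡ 29.
  x = λ² - 15 - 28 = 841 - 43 ≡ 21; y = λ·(15 - 21) - 16 ≡ 32. → (21, 32)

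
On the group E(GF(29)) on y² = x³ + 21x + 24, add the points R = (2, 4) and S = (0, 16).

(2, 4) + (0, 16). λ = (16 - 4)/(0 - 2) ≡ 12/27 mod 29. 27⁻¹ ≡ 14 (mod 29), so λ ≡ 23.
  x = λ² - 2 - 0 = 529 - 2 ≡ 5; y = λ·(2 - 5) - 4 ≡ 14. → (5, 14)

(5, 14)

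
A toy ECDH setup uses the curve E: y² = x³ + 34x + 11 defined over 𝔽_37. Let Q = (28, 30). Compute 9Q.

Double-and-add on 9 = (1001)₂. Start with Q = (28, 30) for the leading 1-bit.
double: tangent at (28, 30): λ = (3·28² + 34)/(2·30) ≡ 18/23. 23⁻¹ ≡ 29 (mod 37) since 23·29 = 667 ≡ 1, so λ ≡ 18·29 ≡ 4.
  x = λ² - 28 - 28 = 16 - 56 ≡ 34; y = λ·(28 - 34) - 30 ≡ 20. → (34, 20)
double: tangent at (34, 20): λ = (3·34² + 34)/(2·20) ≡ 24/3. 3⁻¹ ≡ 25 (mod 37), so λ ≡ 24·25 ≡ 8.
  x = λ² - 34 - 34 = 64 - 68 ≡ 33; y = λ·(34 - 33) - 20 ≡ 25. → (33, 25)
double: tangent at (33, 25): λ = (3·33² + 34)/(2·25) ≡ 8/13. 13⁻¹ ≡ 20 (mod 37) since 13·20 = 260 ≡ 1, so λ ≡ 8·20 ≡ 12.
  x = λ² - 33 - 33 = 144 - 66 ≡ 4; y = λ·(33 - 4) - 25 ≡ 27. → (4, 27)
add Q: (4, 27) + (28, 30). λ = (30 - 27)/(28 - 4) ≡ 3/24 mod 37. 24⁻¹ ≡ 17 (mod 37) since 24·17 = 408 ≡ 1, so λ ≡ 14.
  x = λ² - 4 - 28 = 196 - 32 ≡ 16; y = λ·(4 - 16) - 27 ≡ 27. → (16, 27)

(16, 27)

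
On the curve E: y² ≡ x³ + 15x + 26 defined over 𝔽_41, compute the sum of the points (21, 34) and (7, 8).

(21, 34) + (7, 8). λ = (8 - 34)/(7 - 21) ≡ 15/27 mod 41. 27⁻¹ ≡ 38 (mod 41), so λ ≡ 37.
  x = λ² - 21 - 7 = 1369 - 28 ≡ 29; y = λ·(21 - 29) - 34 ≡ 39. → (29, 39)

(29, 39)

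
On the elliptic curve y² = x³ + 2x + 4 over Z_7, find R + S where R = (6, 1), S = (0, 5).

(3, 4)

(6, 1) + (0, 5). λ = (5 - 1)/(0 - 6) ≡ 4/1 mod 7. 1⁻¹ ≡ 1 (mod 7) since 1·1 = 1 ≡ 1, so λ ≡ 4.
  x = λ² - 6 - 0 = 16 - 6 ≡ 3; y = λ·(6 - 3) - 1 ≡ 4. → (3, 4)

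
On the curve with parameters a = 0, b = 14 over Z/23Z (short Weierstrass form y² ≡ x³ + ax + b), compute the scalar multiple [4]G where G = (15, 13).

Repeated addition: build up to 4G.
2G: tangent at (15, 13): λ = (3·15² + 0)/(2·13) ≡ 8/3. 3⁻¹ ≡ 8 (mod 23), so λ ≡ 8·8 ≡ 18.
  x = λ² - 15 - 15 = 324 - 30 ≡ 18; y = λ·(15 - 18) - 13 ≡ 2. → (18, 2)
3G: (18, 2) + (15, 13). λ = (13 - 2)/(15 - 18) ≡ 11/20 mod 23. 20⁻¹ ≡ 15 (mod 23) since 20·15 = 300 ≡ 1, so λ ≡ 4.
  x = λ² - 18 - 15 = 16 - 33 ≡ 6; y = λ·(18 - 6) - 2 ≡ 0. → (6, 0)
4G: (6, 0) + (15, 13). λ = (13 - 0)/(15 - 6) ≡ 13/9 mod 23. 9⁻¹ ≡ 18 (mod 23), so λ ≡ 4.
  x = λ² - 6 - 15 = 16 - 21 ≡ 18; y = λ·(6 - 18) - 0 ≡ 21. → (18, 21)

(18, 21)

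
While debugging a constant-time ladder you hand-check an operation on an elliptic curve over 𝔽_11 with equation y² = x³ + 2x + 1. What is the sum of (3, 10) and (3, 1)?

O

The two points share x = 3 and their y-coordinates satisfy 10 + 1 ≡ 0 (mod 11), so they are inverses. Their sum is O.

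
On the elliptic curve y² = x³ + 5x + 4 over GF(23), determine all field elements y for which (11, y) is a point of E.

x³ + 5x + 4 = 1390 ≡ 10 (mod 23).
10 is a non-residue mod 23; no y exists.

none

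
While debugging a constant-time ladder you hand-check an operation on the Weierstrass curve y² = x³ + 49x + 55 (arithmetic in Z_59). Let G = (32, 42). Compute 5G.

Double-and-add on 5 = (101)₂. Start with G = (32, 42) for the leading 1-bit.
double: tangent at (32, 42): λ = (3·32² + 49)/(2·42) ≡ 53/25. 25⁻¹ ≡ 26 (mod 59) since 25·26 = 650 ≡ 1, so λ ≡ 53·26 ≡ 21.
  x = λ² - 32 - 32 = 441 - 64 ≡ 23; y = λ·(32 - 23) - 42 ≡ 29. → (23, 29)
double: tangent at (23, 29): λ = (3·23² + 49)/(2·29) ≡ 43/58. 58⁻¹ ≡ 58 (mod 59) since 58·58 = 3364 ≡ 1, so λ ≡ 43·58 ≡ 16.
  x = λ² - 23 - 23 = 256 - 46 ≡ 33; y = λ·(23 - 33) - 29 ≡ 47. → (33, 47)
add G: (33, 47) + (32, 42). λ = (42 - 47)/(32 - 33) ≡ 54/58 mod 59. 58⁻¹ ≡ 58 (mod 59) since 58·58 = 3364 ≡ 1, so λ ≡ 5.
  x = λ² - 33 - 32 = 25 - 65 ≡ 19; y = λ·(33 - 19) - 47 ≡ 23. → (19, 23)

(19, 23)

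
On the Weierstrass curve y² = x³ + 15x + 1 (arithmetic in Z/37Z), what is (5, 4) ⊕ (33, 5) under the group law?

(15, 30)

(5, 4) + (33, 5). λ = (5 - 4)/(33 - 5) ≡ 1/28 mod 37. 28⁻¹ ≡ 4 (mod 37), so λ ≡ 4.
  x = λ² - 5 - 33 = 16 - 38 ≡ 15; y = λ·(5 - 15) - 4 ≡ 30. → (15, 30)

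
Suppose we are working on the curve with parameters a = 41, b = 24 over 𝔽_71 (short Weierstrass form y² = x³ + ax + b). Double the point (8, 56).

(16, 44)

tangent at (8, 56): λ = (3·8² + 41)/(2·56) ≡ 20/41. 41⁻¹ ≡ 26 (mod 71), so λ ≡ 20·26 ≡ 23.
  x = λ² - 8 - 8 = 529 - 16 ≡ 16; y = λ·(8 - 16) - 56 ≡ 44. → (16, 44)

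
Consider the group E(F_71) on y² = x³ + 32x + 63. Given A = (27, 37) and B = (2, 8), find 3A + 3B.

First 3A:
Repeated addition: build up to 3A.
2A: tangent at (27, 37): λ = (3·27² + 32)/(2·37) ≡ 18/3. 3⁻¹ ≡ 24 (mod 71), so λ ≡ 18·24 ≡ 6.
  x = λ² - 27 - 27 = 36 - 54 ≡ 53; y = λ·(27 - 53) - 37 ≡ 20. → (53, 20)
3A: (53, 20) + (27, 37). λ = (37 - 20)/(27 - 53) ≡ 17/45 mod 71. 45⁻¹ ≡ 30 (mod 71), so λ ≡ 13.
  x = λ² - 53 - 27 = 169 - 80 ≡ 18; y = λ·(53 - 18) - 20 ≡ 9. → (18, 9)
3A = (18, 9).
Next 3B:
Repeated addition: build up to 3B.
2B: tangent at (2, 8): λ = (3·2² + 32)/(2·8) ≡ 44/16. 16⁻¹ ≡ 40 (mod 71), so λ ≡ 44·40 ≡ 56.
  x = λ² - 2 - 2 = 3136 - 4 ≡ 8; y = λ·(2 - 8) - 8 ≡ 11. → (8, 11)
3B: (8, 11) + (2, 8). λ = (8 - 11)/(2 - 8) ≡ 68/65 mod 71. 65⁻¹ ≡ 59 (mod 71), so λ ≡ 36.
  x = λ² - 8 - 2 = 1296 - 10 ≡ 8; y = λ·(8 - 8) - 11 ≡ 60. → (8, 60)
3B = (8, 60).
Finally 3A + 3B:
(18, 9) + (8, 60). λ = (60 - 9)/(8 - 18) ≡ 51/61 mod 71. 61⁻¹ ≡ 7 (mod 71) since 61·7 = 427 ≡ 1, so λ ≡ 2.
  x = λ² - 18 - 8 = 4 - 26 ≡ 49; y = λ·(18 - 49) - 9 ≡ 0. → (49, 0)

(49, 0)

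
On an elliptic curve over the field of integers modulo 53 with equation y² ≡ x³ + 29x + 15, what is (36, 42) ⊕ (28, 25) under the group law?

(49, 43)

(36, 42) + (28, 25). λ = (25 - 42)/(28 - 36) ≡ 36/45 mod 53. 45⁻¹ ≡ 33 (mod 53) since 45·33 = 1485 ≡ 1, so λ ≡ 22.
  x = λ² - 36 - 28 = 484 - 64 ≡ 49; y = λ·(36 - 49) - 42 ≡ 43. → (49, 43)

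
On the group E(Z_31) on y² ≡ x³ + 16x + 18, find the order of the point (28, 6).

9

2P: tangent at (28, 6): λ = (3·28² + 16)/(2·6) ≡ 12/12. 12⁻¹ ≡ 13 (mod 31) since 12·13 = 156 ≡ 1, so λ ≡ 12·13 ≡ 1.
  x = λ² - 28 - 28 = 1 - 56 ≡ 7; y = λ·(28 - 7) - 6 ≡ 15. → (7, 15)
3P: (7, 15) + (28, 6). λ = (6 - 15)/(28 - 7) ≡ 22/21 mod 31. 21⁻¹ ≡ 3 (mod 31), so λ ≡ 4.
  x = λ² - 7 - 28 = 16 - 35 ≡ 12; y = λ·(7 - 12) - 15 ≡ 27. → (12, 27)
4P: (12, 27) + (28, 6). λ = (6 - 27)/(28 - 12) ≡ 10/16 mod 31. 16⁻¹ ≡ 2 (mod 31) since 16·2 = 32 ≡ 1, so λ ≡ 20.
  x = λ² - 12 - 28 = 400 - 40 ≡ 19; y = λ·(12 - 19) - 27 ≡ 19. → (19, 19)
5P: (19, 19) + (28, 6). λ = (6 - 19)/(28 - 19) ≡ 18/9 mod 31. 9⁻¹ ≡ 7 (mod 31) since 9·7 = 63 ≡ 1, so λ ≡ 2.
  x = λ² - 19 - 28 = 4 - 47 ≡ 19; y = λ·(19 - 19) - 19 ≡ 12. → (19, 12)
6P: (19, 12) + (28, 6). λ = (6 - 12)/(28 - 19) ≡ 25/9 mod 31. 9⁻¹ ≡ 7 (mod 31), so λ ≡ 20.
  x = λ² - 19 - 28 = 400 - 47 ≡ 12; y = λ·(19 - 12) - 12 ≡ 4. → (12, 4)
7P: (12, 4) + (28, 6). λ = (6 - 4)/(28 - 12) ≡ 2/16 mod 31. 16⁻¹ ≡ 2 (mod 31), so λ ≡ 4.
  x = λ² - 12 - 28 = 16 - 40 ≡ 7; y = λ·(12 - 7) - 4 ≡ 16. → (7, 16)
8P: (7, 16) + (28, 6). λ = (6 - 16)/(28 - 7) ≡ 21/21 mod 31. 21⁻¹ ≡ 3 (mod 31), so λ ≡ 1.
  x = λ² - 7 - 28 = 1 - 35 ≡ 28; y = λ·(7 - 28) - 16 ≡ 25. → (28, 25)
9P: (28, 25) + (28, 6): same x and y₁ ≡ -y₂, so the sum is ∞.
9P = ∞, so the order is 9.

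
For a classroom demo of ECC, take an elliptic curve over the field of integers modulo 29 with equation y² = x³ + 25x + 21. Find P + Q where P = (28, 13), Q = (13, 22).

(28, 13) + (13, 22). λ = (22 - 13)/(13 - 28) ≡ 9/14 mod 29. 14⁻¹ ≡ 27 (mod 29) since 14·27 = 378 ≡ 1, so λ ≡ 11.
  x = λ² - 28 - 13 = 121 - 41 ≡ 22; y = λ·(28 - 22) - 13 ≡ 24. → (22, 24)

(22, 24)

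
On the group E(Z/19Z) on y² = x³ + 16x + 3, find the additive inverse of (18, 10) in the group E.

-(18, 10) = (18, -10 mod 19) = (18, 9).

(18, 9)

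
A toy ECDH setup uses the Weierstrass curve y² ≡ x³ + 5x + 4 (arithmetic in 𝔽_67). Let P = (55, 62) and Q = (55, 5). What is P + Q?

The two points share x = 55 and their y-coordinates satisfy 62 + 5 ≡ 0 (mod 67), so they are inverses. Their sum is the point at infinity.

O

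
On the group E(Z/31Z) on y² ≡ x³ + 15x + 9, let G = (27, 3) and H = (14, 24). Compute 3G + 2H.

First 3G:
Repeated addition: build up to 3G.
2G: tangent at (27, 3): λ = (3·27² + 15)/(2·3) ≡ 1/6. 6⁻¹ ≡ 26 (mod 31), so λ ≡ 1·26 ≡ 26.
  x = λ² - 27 - 27 = 676 - 54 ≡ 2; y = λ·(27 - 2) - 3 ≡ 27. → (2, 27)
3G: (2, 27) + (27, 3). λ = (3 - 27)/(27 - 2) ≡ 7/25 mod 31. 25⁻¹ ≡ 5 (mod 31) since 25·5 = 125 ≡ 1, so λ ≡ 4.
  x = λ² - 2 - 27 = 16 - 29 ≡ 18; y = λ·(2 - 18) - 27 ≡ 2. → (18, 2)
3G = (18, 2).
Next 2H:
Repeated addition: build up to 2H.
2H: tangent at (14, 24): λ = (3·14² + 15)/(2·24) ≡ 14/17. 17⁻¹ ≡ 11 (mod 31) since 17·11 = 187 ≡ 1, so λ ≡ 14·11 ≡ 30.
  x = λ² - 14 - 14 = 900 - 28 ≡ 4; y = λ·(14 - 4) - 24 ≡ 28. → (4, 28)
2H = (4, 28).
Finally 3G + 2H:
(18, 2) + (4, 28). λ = (28 - 2)/(4 - 18) ≡ 26/17 mod 31. 17⁻¹ ≡ 11 (mod 31) since 17·11 = 187 ≡ 1, so λ ≡ 7.
  x = λ² - 18 - 4 = 49 - 22 ≡ 27; y = λ·(18 - 27) - 2 ≡ 28. → (27, 28)

(27, 28)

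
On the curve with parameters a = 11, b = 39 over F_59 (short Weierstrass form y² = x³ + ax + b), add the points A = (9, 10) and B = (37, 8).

(9, 10) + (37, 8). λ = (8 - 10)/(37 - 9) ≡ 57/28 mod 59. 28⁻¹ ≡ 19 (mod 59) since 28·19 = 532 ≡ 1, so λ ≡ 21.
  x = λ² - 9 - 37 = 441 - 46 ≡ 41; y = λ·(9 - 41) - 10 ≡ 26. → (41, 26)

(41, 26)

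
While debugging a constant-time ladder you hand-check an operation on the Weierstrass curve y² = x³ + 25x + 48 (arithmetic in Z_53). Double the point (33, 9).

(46, 22)

tangent at (33, 9): λ = (3·33² + 25)/(2·9) ≡ 6/18. 18⁻¹ ≡ 3 (mod 53) since 18·3 = 54 ≡ 1, so λ ≡ 6·3 ≡ 18.
  x = λ² - 33 - 33 = 324 - 66 ≡ 46; y = λ·(33 - 46) - 9 ≡ 22. → (46, 22)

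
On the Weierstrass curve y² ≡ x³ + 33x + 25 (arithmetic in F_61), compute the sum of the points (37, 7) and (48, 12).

(12, 21)

(37, 7) + (48, 12). λ = (12 - 7)/(48 - 37) ≡ 5/11 mod 61. 11⁻¹ ≡ 50 (mod 61), so λ ≡ 6.
  x = λ² - 37 - 48 = 36 - 85 ≡ 12; y = λ·(37 - 12) - 7 ≡ 21. → (12, 21)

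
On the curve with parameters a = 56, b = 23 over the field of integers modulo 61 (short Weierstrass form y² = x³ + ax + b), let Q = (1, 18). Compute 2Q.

tangent at (1, 18): λ = (3·1² + 56)/(2·18) ≡ 59/36. 36⁻¹ ≡ 39 (mod 61) since 36·39 = 1404 ≡ 1, so λ ≡ 59·39 ≡ 44.
  x = λ² - 1 - 1 = 1936 - 2 ≡ 43; y = λ·(1 - 43) - 18 ≡ 25. → (43, 25)

(43, 25)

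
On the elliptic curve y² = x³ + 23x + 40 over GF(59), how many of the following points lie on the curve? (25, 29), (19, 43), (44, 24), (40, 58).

3

(25, 29): 29² ≡ 15, rhs ≡ 15 → on.
(19, 43): 43² ≡ 20, rhs ≡ 20 → on.
(44, 24): 24² ≡ 45, rhs ≡ 37 → off.
(40, 58): 58² ≡ 1, rhs ≡ 1 → on.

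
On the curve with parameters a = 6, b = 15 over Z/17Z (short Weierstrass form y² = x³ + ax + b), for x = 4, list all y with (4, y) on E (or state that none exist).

x³ + 6x + 15 = 103 ≡ 1 (mod 17).
Square roots of 1 mod 17: 1 and 16 (since 1² = 1 ≡ 1).

1, 16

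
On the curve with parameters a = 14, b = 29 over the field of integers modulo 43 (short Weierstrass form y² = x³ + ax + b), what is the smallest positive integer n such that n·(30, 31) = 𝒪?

2P: tangent at (30, 31): λ = (3·30² + 14)/(2·31) ≡ 5/19. 19⁻¹ ≡ 34 (mod 43), so λ ≡ 5·34 ≡ 41.
  x = λ² - 30 - 30 = 1681 - 60 ≡ 30; y = λ·(30 - 30) - 31 ≡ 12. → (30, 12)
3P: (30, 12) + (30, 31): same x and y₁ ≡ -y₂, so the sum is 𝒪.
3P = 𝒪, so the order is 3.

3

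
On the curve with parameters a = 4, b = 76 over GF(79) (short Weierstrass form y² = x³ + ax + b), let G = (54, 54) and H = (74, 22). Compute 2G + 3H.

First 2G:
Repeated addition: build up to 2G.
2G: tangent at (54, 54): λ = (3·54² + 4)/(2·54) ≡ 62/29. 29⁻¹ ≡ 30 (mod 79), so λ ≡ 62·30 ≡ 43.
  x = λ² - 54 - 54 = 1849 - 108 ≡ 3; y = λ·(54 - 3) - 54 ≡ 6. → (3, 6)
2G = (3, 6).
Next 3H:
Repeated addition: build up to 3H.
2H: tangent at (74, 22): λ = (3·74² + 4)/(2·22) ≡ 0/44. 44⁻¹ ≡ 9 (mod 79), so λ ≡ 0·9 ≡ 0.
  x = λ² - 74 - 74 = 0 - 148 ≡ 10; y = λ·(74 - 10) - 22 ≡ 57. → (10, 57)
3H: (10, 57) + (74, 22). λ = (22 - 57)/(74 - 10) ≡ 44/64 mod 79. 64⁻¹ ≡ 21 (mod 79) since 64·21 = 1344 ≡ 1, so λ ≡ 55.
  x = λ² - 10 - 74 = 3025 - 84 ≡ 18; y = λ·(10 - 18) - 57 ≡ 56. → (18, 56)
3H = (18, 56).
Finally 2G + 3H:
(3, 6) + (18, 56). λ = (56 - 6)/(18 - 3) ≡ 50/15 mod 79. 15⁻¹ ≡ 58 (mod 79) since 15·58 = 870 ≡ 1, so λ ≡ 56.
  x = λ² - 3 - 18 = 3136 - 21 ≡ 34; y = λ·(3 - 34) - 6 ≡ 75. → (34, 75)

(34, 75)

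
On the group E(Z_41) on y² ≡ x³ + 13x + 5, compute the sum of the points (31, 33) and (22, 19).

(38, 29)

(31, 33) + (22, 19). λ = (19 - 33)/(22 - 31) ≡ 27/32 mod 41. 32⁻¹ ≡ 9 (mod 41), so λ ≡ 38.
  x = λ² - 31 - 22 = 1444 - 53 ≡ 38; y = λ·(31 - 38) - 33 ≡ 29. → (38, 29)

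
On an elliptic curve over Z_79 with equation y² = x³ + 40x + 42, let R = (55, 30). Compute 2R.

(68, 3)

tangent at (55, 30): λ = (3·55² + 40)/(2·30) ≡ 30/60. 60⁻¹ ≡ 54 (mod 79), so λ ≡ 30·54 ≡ 40.
  x = λ² - 55 - 55 = 1600 - 110 ≡ 68; y = λ·(55 - 68) - 30 ≡ 3. → (68, 3)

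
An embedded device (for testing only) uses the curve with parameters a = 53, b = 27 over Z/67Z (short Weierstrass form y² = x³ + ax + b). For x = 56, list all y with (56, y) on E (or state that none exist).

x³ + 53x + 27 = 178611 ≡ 56 (mod 67).
Square roots of 56 mod 67: 18 and 49 (since 18² = 324 ≡ 56).

18, 49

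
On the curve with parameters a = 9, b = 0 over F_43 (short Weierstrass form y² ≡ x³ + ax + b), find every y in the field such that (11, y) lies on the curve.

x³ + 9x + 0 = 1430 ≡ 11 (mod 43).
Square roots of 11 mod 43: 21 and 22 (since 21² = 441 ≡ 11).

21, 22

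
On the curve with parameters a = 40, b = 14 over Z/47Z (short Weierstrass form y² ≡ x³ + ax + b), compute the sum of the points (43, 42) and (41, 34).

(26, 26)

(43, 42) + (41, 34). λ = (34 - 42)/(41 - 43) ≡ 39/45 mod 47. 45⁻¹ ≡ 23 (mod 47) since 45·23 = 1035 ≡ 1, so λ ≡ 4.
  x = λ² - 43 - 41 = 16 - 84 ≡ 26; y = λ·(43 - 26) - 42 ≡ 26. → (26, 26)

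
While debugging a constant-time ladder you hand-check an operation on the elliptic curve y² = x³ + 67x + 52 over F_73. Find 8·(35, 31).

(36, 8)

Write G = (35, 31).
Double-and-add on 8 = (1000)₂. Start with G = (35, 31) for the leading 1-bit.
double: tangent at (35, 31): λ = (3·35² + 67)/(2·31) ≡ 19/62. 62⁻¹ ≡ 53 (mod 73), so λ ≡ 19·53 ≡ 58.
  x = λ² - 35 - 35 = 3364 - 70 ≡ 9; y = λ·(35 - 9) - 31 ≡ 17. → (9, 17)
double: tangent at (9, 17): λ = (3·9² + 67)/(2·17) ≡ 18/34. 34⁻¹ ≡ 58 (mod 73) since 34·58 = 1972 ≡ 1, so λ ≡ 18·58 ≡ 22.
  x = λ² - 9 - 9 = 484 - 18 ≡ 28; y = λ·(9 - 28) - 17 ≡ 3. → (28, 3)
double: tangent at (28, 3): λ = (3·28² + 67)/(2·3) ≡ 10/6. 6⁻¹ ≡ 61 (mod 73) since 6·61 = 366 ≡ 1, so λ ≡ 10·61 ≡ 26.
  x = λ² - 28 - 28 = 676 - 56 ≡ 36; y = λ·(28 - 36) - 3 ≡ 8. → (36, 8)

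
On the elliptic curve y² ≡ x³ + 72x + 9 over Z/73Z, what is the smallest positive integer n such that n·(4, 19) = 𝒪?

7

2P: tangent at (4, 19): λ = (3·4² + 72)/(2·19) ≡ 47/38. 38⁻¹ ≡ 25 (mod 73), so λ ≡ 47·25 ≡ 7.
  x = λ² - 4 - 4 = 49 - 8 ≡ 41; y = λ·(4 - 41) - 19 ≡ 14. → (41, 14)
3P: (41, 14) + (4, 19). λ = (19 - 14)/(4 - 41) ≡ 5/36 mod 73. 36⁻¹ ≡ 71 (mod 73) since 36·71 = 2556 ≡ 1, so λ ≡ 63.
  x = λ² - 41 - 4 = 3969 - 45 ≡ 55; y = λ·(41 - 55) - 14 ≡ 53. → (55, 53)
4P: (55, 53) + (4, 19). λ = (19 - 53)/(4 - 55) ≡ 39/22 mod 73. 22⁻¹ ≡ 10 (mod 73) since 22·10 = 220 ≡ 1, so λ ≡ 25.
  x = λ² - 55 - 4 = 625 - 59 ≡ 55; y = λ·(55 - 55) - 53 ≡ 20. → (55, 20)
5P: (55, 20) + (4, 19). λ = (19 - 20)/(4 - 55) ≡ 72/22 mod 73. 22⁻¹ ≡ 10 (mod 73), so λ ≡ 63.
  x = λ² - 55 - 4 = 3969 - 59 ≡ 41; y = λ·(55 - 41) - 20 ≡ 59. → (41, 59)
6P: (41, 59) + (4, 19). λ = (19 - 59)/(4 - 41) ≡ 33/36 mod 73. 36⁻¹ ≡ 71 (mod 73), so λ ≡ 7.
  x = λ² - 41 - 4 = 49 - 45 ≡ 4; y = λ·(41 - 4) - 59 ≡ 54. → (4, 54)
7P: (4, 54) + (4, 19): same x and y₁ ≡ -y₂, so the sum is 𝒪.
7P = 𝒪, so the order is 7.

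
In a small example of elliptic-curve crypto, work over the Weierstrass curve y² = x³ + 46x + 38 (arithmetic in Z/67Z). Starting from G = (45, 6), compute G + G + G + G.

Repeated addition: build up to 4G.
2G: tangent at (45, 6): λ = (3·45² + 46)/(2·6) ≡ 24/12. 12⁻¹ ≡ 28 (mod 67) since 12·28 = 336 ≡ 1, so λ ≡ 24·28 ≡ 2.
  x = λ² - 45 - 45 = 4 - 90 ≡ 48; y = λ·(45 - 48) - 6 ≡ 55. → (48, 55)
3G: (48, 55) + (45, 6). λ = (6 - 55)/(45 - 48) ≡ 18/64 mod 67. 64⁻¹ ≡ 22 (mod 67) since 64·22 = 1408 ≡ 1, so λ ≡ 61.
  x = λ² - 48 - 45 = 3721 - 93 ≡ 10; y = λ·(48 - 10) - 55 ≡ 52. → (10, 52)
4G: (10, 52) + (45, 6). λ = (6 - 52)/(45 - 10) ≡ 21/35 mod 67. 35⁻¹ ≡ 23 (mod 67), so λ ≡ 14.
  x = λ² - 10 - 45 = 196 - 55 ≡ 7; y = λ·(10 - 7) - 52 ≡ 57. → (7, 57)

(7, 57)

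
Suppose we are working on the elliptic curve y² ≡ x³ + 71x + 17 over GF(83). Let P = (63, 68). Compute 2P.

(71, 33)

tangent at (63, 68): λ = (3·63² + 71)/(2·68) ≡ 26/53. 53⁻¹ ≡ 47 (mod 83) since 53·47 = 2491 ≡ 1, so λ ≡ 26·47 ≡ 60.
  x = λ² - 63 - 63 = 3600 - 126 ≡ 71; y = λ·(63 - 71) - 68 ≡ 33. → (71, 33)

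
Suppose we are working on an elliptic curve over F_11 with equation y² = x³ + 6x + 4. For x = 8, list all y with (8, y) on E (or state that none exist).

5, 6

x³ + 6x + 4 = 564 ≡ 3 (mod 11).
Square roots of 3 mod 11: 5 and 6 (since 5² = 25 ≡ 3).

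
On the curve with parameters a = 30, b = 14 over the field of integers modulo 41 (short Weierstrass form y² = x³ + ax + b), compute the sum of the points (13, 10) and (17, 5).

(10, 17)

(13, 10) + (17, 5). λ = (5 - 10)/(17 - 13) ≡ 36/4 mod 41. 4⁻¹ ≡ 31 (mod 41), so λ ≡ 9.
  x = λ² - 13 - 17 = 81 - 30 ≡ 10; y = λ·(13 - 10) - 10 ≡ 17. → (10, 17)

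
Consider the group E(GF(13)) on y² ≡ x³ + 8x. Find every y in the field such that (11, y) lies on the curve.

x³ + 8x + 0 = 1419 ≡ 2 (mod 13).
2 is a non-residue mod 13; no y exists.

none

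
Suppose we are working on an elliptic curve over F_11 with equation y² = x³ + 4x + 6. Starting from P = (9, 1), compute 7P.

(9, 10)

Double-and-add on 7 = (111)₂. Start with P = (9, 1) for the leading 1-bit.
double: tangent at (9, 1): λ = (3·9² + 4)/(2·1) ≡ 5/2. 2⁻¹ ≡ 6 (mod 11), so λ ≡ 5·6 ≡ 8.
  x = λ² - 9 - 9 = 64 - 18 ≡ 2; y = λ·(9 - 2) - 1 ≡ 0. → (2, 0)
add P: (2, 0) + (9, 1). λ = (1 - 0)/(9 - 2) ≡ 1/7 mod 11. 7⁻¹ ≡ 8 (mod 11), so λ ≡ 8.
  x = λ² - 2 - 9 = 64 - 11 ≡ 9; y = λ·(2 - 9) - 0 ≡ 10. → (9, 10)
double: tangent at (9, 10): λ = (3·9² + 4)/(2·10) ≡ 5/9. 9⁻¹ ≡ 5 (mod 11) since 9·5 = 45 ≡ 1, so λ ≡ 5·5 ≡ 3.
  x = λ² - 9 - 9 = 9 - 18 ≡ 2; y = λ·(9 - 2) - 10 ≡ 0. → (2, 0)
add P: (2, 0) + (9, 1). λ = (1 - 0)/(9 - 2) ≡ 1/7 mod 11. 7⁻¹ ≡ 8 (mod 11), so λ ≡ 8.
  x = λ² - 2 - 9 = 64 - 11 ≡ 9; y = λ·(2 - 9) - 0 ≡ 10. → (9, 10)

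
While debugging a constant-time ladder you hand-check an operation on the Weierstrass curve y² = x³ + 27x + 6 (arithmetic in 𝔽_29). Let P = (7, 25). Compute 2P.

tangent at (7, 25): λ = (3·7² + 27)/(2·25) ≡ 0/21. 21⁻¹ ≡ 18 (mod 29), so λ ≡ 0·18 ≡ 0.
  x = λ² - 7 - 7 = 0 - 14 ≡ 15; y = λ·(7 - 15) - 25 ≡ 4. → (15, 4)

(15, 4)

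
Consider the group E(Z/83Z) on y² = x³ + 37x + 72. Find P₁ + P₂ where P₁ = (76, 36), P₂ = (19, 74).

(53, 4)

(76, 36) + (19, 74). λ = (74 - 36)/(19 - 76) ≡ 38/26 mod 83. 26⁻¹ ≡ 16 (mod 83) since 26·16 = 416 ≡ 1, so λ ≡ 27.
  x = λ² - 76 - 19 = 729 - 95 ≡ 53; y = λ·(76 - 53) - 36 ≡ 4. → (53, 4)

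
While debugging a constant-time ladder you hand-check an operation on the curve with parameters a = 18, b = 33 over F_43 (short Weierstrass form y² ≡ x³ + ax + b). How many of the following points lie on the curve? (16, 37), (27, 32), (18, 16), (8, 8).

(16, 37): 37² ≡ 36, rhs ≡ 31 → off.
(27, 32): 32² ≡ 35, rhs ≡ 35 → on.
(18, 16): 16² ≡ 41, rhs ≡ 40 → off.
(8, 8): 8² ≡ 21, rhs ≡ 1 → off.

1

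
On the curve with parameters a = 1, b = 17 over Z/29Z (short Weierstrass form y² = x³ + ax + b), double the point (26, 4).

tangent at (26, 4): λ = (3·26² + 1)/(2·4) ≡ 28/8. 8⁻¹ ≡ 11 (mod 29), so λ ≡ 28·11 ≡ 18.
  x = λ² - 26 - 26 = 324 - 52 ≡ 11; y = λ·(26 - 11) - 4 ≡ 5. → (11, 5)

(11, 5)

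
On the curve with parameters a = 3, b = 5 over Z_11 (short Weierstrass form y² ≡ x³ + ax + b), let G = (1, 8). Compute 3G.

(4, 9)

Repeated addition: build up to 3G.
2G: tangent at (1, 8): λ = (3·1² + 3)/(2·8) ≡ 6/5. 5⁻¹ ≡ 9 (mod 11), so λ ≡ 6·9 ≡ 10.
  x = λ² - 1 - 1 = 100 - 2 ≡ 10; y = λ·(1 - 10) - 8 ≡ 1. → (10, 1)
3G: (10, 1) + (1, 8). λ = (8 - 1)/(1 - 10) ≡ 7/2 mod 11. 2⁻¹ ≡ 6 (mod 11) since 2·6 = 12 ≡ 1, so λ ≡ 9.
  x = λ² - 10 - 1 = 81 - 11 ≡ 4; y = λ·(10 - 4) - 1 ≡ 9. → (4, 9)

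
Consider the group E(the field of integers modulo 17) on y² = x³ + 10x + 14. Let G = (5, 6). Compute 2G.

(7, 11)

tangent at (5, 6): λ = (3·5² + 10)/(2·6) ≡ 0/12. 12⁻¹ ≡ 10 (mod 17) since 12·10 = 120 ≡ 1, so λ ≡ 0·10 ≡ 0.
  x = λ² - 5 - 5 = 0 - 10 ≡ 7; y = λ·(5 - 7) - 6 ≡ 11. → (7, 11)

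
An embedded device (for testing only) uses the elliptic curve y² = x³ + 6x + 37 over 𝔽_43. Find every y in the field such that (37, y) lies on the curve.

0

x³ + 6x + 37 = 50912 ≡ 0 (mod 43).
Only y = 0 satisfies y² ≡ 0.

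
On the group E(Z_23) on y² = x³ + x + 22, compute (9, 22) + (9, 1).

O

The two points share x = 9 and their y-coordinates satisfy 22 + 1 ≡ 0 (mod 23), so they are inverses. Their sum is O.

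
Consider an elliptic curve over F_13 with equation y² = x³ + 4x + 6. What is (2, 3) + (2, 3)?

tangent at (2, 3): λ = (3·2² + 4)/(2·3) ≡ 3/6. 6⁻¹ ≡ 11 (mod 13), so λ ≡ 3·11 ≡ 7.
  x = λ² - 2 - 2 = 49 - 4 ≡ 6; y = λ·(2 - 6) - 3 ≡ 8. → (6, 8)

(6, 8)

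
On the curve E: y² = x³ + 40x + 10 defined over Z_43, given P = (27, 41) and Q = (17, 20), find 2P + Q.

First 2P:
Repeated addition: build up to 2P.
2P: tangent at (27, 41): λ = (3·27² + 40)/(2·41) ≡ 34/39. 39⁻¹ ≡ 32 (mod 43) since 39·32 = 1248 ≡ 1, so λ ≡ 34·32 ≡ 13.
  x = λ² - 27 - 27 = 169 - 54 ≡ 29; y = λ·(27 - 29) - 41 ≡ 19. → (29, 19)
2P = (29, 19).
Finally 2P + Q:
(29, 19) + (17, 20). λ = (20 - 19)/(17 - 29) ≡ 1/31 mod 43. 31⁻¹ ≡ 25 (mod 43), so λ ≡ 25.
  x = λ² - 29 - 17 = 625 - 46 ≡ 20; y = λ·(29 - 20) - 19 ≡ 34. → (20, 34)

(20, 34)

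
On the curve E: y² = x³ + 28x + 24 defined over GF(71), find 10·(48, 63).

Write P = (48, 63).
Repeated addition: build up to 10P.
2P: tangent at (48, 63): λ = (3·48² + 28)/(2·63) ≡ 53/55. 55⁻¹ ≡ 31 (mod 71), so λ ≡ 53·31 ≡ 10.
  x = λ² - 48 - 48 = 100 - 96 ≡ 4; y = λ·(48 - 4) - 63 ≡ 22. → (4, 22)
3P: (4, 22) + (48, 63). λ = (63 - 22)/(48 - 4) ≡ 41/44 mod 71. 44⁻¹ ≡ 21 (mod 71) since 44·21 = 924 ≡ 1, so λ ≡ 9.
  x = λ² - 4 - 48 = 81 - 52 ≡ 29; y = λ·(4 - 29) - 22 ≡ 37. → (29, 37)
4P: (29, 37) + (48, 63). λ = (63 - 37)/(48 - 29) ≡ 26/19 mod 71. 19⁻¹ ≡ 15 (mod 71), so λ ≡ 35.
  x = λ² - 29 - 48 = 1225 - 77 ≡ 12; y = λ·(29 - 12) - 37 ≡ 61. → (12, 61)
5P: (12, 61) + (48, 63). λ = (63 - 61)/(48 - 12) ≡ 2/36 mod 71. 36⁻¹ ≡ 2 (mod 71) since 36·2 = 72 ≡ 1, so λ ≡ 4.
  x = λ² - 12 - 48 = 16 - 60 ≡ 27; y = λ·(12 - 27) - 61 ≡ 21. → (27, 21)
6P: (27, 21) + (48, 63). λ = (63 - 21)/(48 - 27) ≡ 42/21 mod 71. 21⁻¹ ≡ 44 (mod 71), so λ ≡ 2.
  x = λ² - 27 - 48 = 4 - 75 ≡ 0; y = λ·(27 - 0) - 21 ≡ 33. → (0, 33)
7P: (0, 33) + (48, 63). λ = (63 - 33)/(48 - 0) ≡ 30/48 mod 71. 48⁻¹ ≡ 37 (mod 71), so λ ≡ 45.
  x = λ² - 0 - 48 = 2025 - 48 ≡ 60; y = λ·(0 - 60) - 33 ≡ 36. → (60, 36)
8P: (60, 36) + (48, 63). λ = (63 - 36)/(48 - 60) ≡ 27/59 mod 71. 59⁻¹ ≡ 65 (mod 71), so λ ≡ 51.
  x = λ² - 60 - 48 = 2601 - 108 ≡ 8; y = λ·(60 - 8) - 36 ≡ 60. → (8, 60)
9P: (8, 60) + (48, 63). λ = (63 - 60)/(48 - 8) ≡ 3/40 mod 71. 40⁻¹ ≡ 16 (mod 71), so λ ≡ 48.
  x = λ² - 8 - 48 = 2304 - 56 ≡ 47; y = λ·(8 - 47) - 60 ≡ 56. → (47, 56)
10P: (47, 56) + (48, 63). λ = (63 - 56)/(48 - 47) ≡ 7/1 mod 71. 1⁻¹ ≡ 1 (mod 71) since 1·1 = 1 ≡ 1, so λ ≡ 7.
  x = λ² - 47 - 48 = 49 - 95 ≡ 25; y = λ·(47 - 25) - 56 ≡ 27. → (25, 27)

(25, 27)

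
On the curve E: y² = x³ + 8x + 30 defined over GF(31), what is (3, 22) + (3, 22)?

tangent at (3, 22): λ = (3·3² + 8)/(2·22) ≡ 4/13. 13⁻¹ ≡ 12 (mod 31), so λ ≡ 4·12 ≡ 17.
  x = λ² - 3 - 3 = 289 - 6 ≡ 4; y = λ·(3 - 4) - 22 ≡ 23. → (4, 23)

(4, 23)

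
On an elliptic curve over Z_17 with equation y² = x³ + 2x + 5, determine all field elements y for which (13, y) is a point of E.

1, 16

x³ + 2x + 5 = 2228 ≡ 1 (mod 17).
Square roots of 1 mod 17: 1 and 16 (since 1² = 1 ≡ 1).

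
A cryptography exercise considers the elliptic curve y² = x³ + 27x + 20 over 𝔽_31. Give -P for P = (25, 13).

(25, 18)

-(25, 13) = (25, -13 mod 31) = (25, 18).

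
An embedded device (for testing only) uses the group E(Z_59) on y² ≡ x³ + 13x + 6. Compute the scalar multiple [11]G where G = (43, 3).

Double-and-add on 11 = (1011)₂. Start with G = (43, 3) for the leading 1-bit.
double: tangent at (43, 3): λ = (3·43² + 13)/(2·3) ≡ 14/6. 6⁻¹ ≡ 10 (mod 59), so λ ≡ 14·10 ≡ 22.
  x = λ² - 43 - 43 = 484 - 86 ≡ 44; y = λ·(43 - 44) - 3 ≡ 34. → (44, 34)
double: tangent at (44, 34): λ = (3·44² + 13)/(2·34) ≡ 39/9. 9⁻¹ ≡ 46 (mod 59), so λ ≡ 39·46 ≡ 24.
  x = λ² - 44 - 44 = 576 - 88 ≡ 16; y = λ·(44 - 16) - 34 ≡ 48. → (16, 48)
add G: (16, 48) + (43, 3). λ = (3 - 48)/(43 - 16) ≡ 14/27 mod 59. 27⁻¹ ≡ 35 (mod 59) since 27·35 = 945 ≡ 1, so λ ≡ 18.
  x = λ² - 16 - 43 = 324 - 59 ≡ 29; y = λ·(16 - 29) - 48 ≡ 13. → (29, 13)
double: tangent at (29, 13): λ = (3·29² + 13)/(2·13) ≡ 58/26. 26⁻¹ ≡ 25 (mod 59), so λ ≡ 58·25 ≡ 34.
  x = λ² - 29 - 29 = 1156 - 58 ≡ 36; y = λ·(29 - 36) - 13 ≡ 44. → (36, 44)
add G: (36, 44) + (43, 3). λ = (3 - 44)/(43 - 36) ≡ 18/7 mod 59. 7⁻¹ ≡ 17 (mod 59), so λ ≡ 11.
  x = λ² - 36 - 43 = 121 - 79 ≡ 42; y = λ·(36 - 42) - 44 ≡ 8. → (42, 8)

(42, 8)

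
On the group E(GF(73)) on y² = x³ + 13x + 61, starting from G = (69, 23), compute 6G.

(15, 28)

Double-and-add on 6 = (110)₂. Start with G = (69, 23) for the leading 1-bit.
double: tangent at (69, 23): λ = (3·69² + 13)/(2·23) ≡ 61/46. 46⁻¹ ≡ 27 (mod 73), so λ ≡ 61·27 ≡ 41.
  x = λ² - 69 - 69 = 1681 - 138 ≡ 10; y = λ·(69 - 10) - 23 ≡ 60. → (10, 60)
add G: (10, 60) + (69, 23). λ = (23 - 60)/(69 - 10) ≡ 36/59 mod 73. 59⁻¹ ≡ 26 (mod 73) since 59·26 = 1534 ≡ 1, so λ ≡ 60.
  x = λ² - 10 - 69 = 3600 - 79 ≡ 17; y = λ·(10 - 17) - 60 ≡ 31. → (17, 31)
double: tangent at (17, 31): λ = (3·17² + 13)/(2·31) ≡ 4/62. 62⁻¹ ≡ 53 (mod 73), so λ ≡ 4·53 ≡ 66.
  x = λ² - 17 - 17 = 4356 - 34 ≡ 15; y = λ·(17 - 15) - 31 ≡ 28. → (15, 28)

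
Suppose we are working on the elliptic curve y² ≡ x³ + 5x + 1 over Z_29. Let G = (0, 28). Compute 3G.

Repeated addition: build up to 3G.
2G: tangent at (0, 28): λ = (3·0² + 5)/(2·28) ≡ 5/27. 27⁻¹ ≡ 14 (mod 29) since 27·14 = 378 ≡ 1, so λ ≡ 5·14 ≡ 12.
  x = λ² - 0 - 0 = 144 - 0 ≡ 28; y = λ·(0 - 28) - 28 ≡ 13. → (28, 13)
3G: (28, 13) + (0, 28). λ = (28 - 13)/(0 - 28) ≡ 15/1 mod 29. 1⁻¹ ≡ 1 (mod 29) since 1·1 = 1 ≡ 1, so λ ≡ 15.
  x = λ² - 28 - 0 = 225 - 28 ≡ 23; y = λ·(28 - 23) - 13 ≡ 4. → (23, 4)

(23, 4)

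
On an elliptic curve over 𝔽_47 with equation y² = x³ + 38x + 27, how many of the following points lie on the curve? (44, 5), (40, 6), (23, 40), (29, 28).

(44, 5): 5² ≡ 25, rhs ≡ 27 → off.
(40, 6): 6² ≡ 36, rhs ≡ 29 → off.
(23, 40): 40² ≡ 2, rhs ≡ 2 → on.
(29, 28): 28² ≡ 32, rhs ≡ 44 → off.

1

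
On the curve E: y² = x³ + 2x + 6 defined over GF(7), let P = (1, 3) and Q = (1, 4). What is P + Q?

O

The two points share x = 1 and their y-coordinates satisfy 3 + 4 ≡ 0 (mod 7), so they are inverses. Their sum is the point at infinity.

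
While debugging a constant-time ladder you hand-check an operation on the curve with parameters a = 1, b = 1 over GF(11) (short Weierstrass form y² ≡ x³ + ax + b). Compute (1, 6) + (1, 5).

O

The two points share x = 1 and their y-coordinates satisfy 6 + 5 ≡ 0 (mod 11), so they are inverses. Their sum is O.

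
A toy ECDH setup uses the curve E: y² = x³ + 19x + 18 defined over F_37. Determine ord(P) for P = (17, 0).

2

2P: (17, 0) + (17, 0): same x and y₁ ≡ -y₂, so the sum is O.
2P = O, so the order is 2.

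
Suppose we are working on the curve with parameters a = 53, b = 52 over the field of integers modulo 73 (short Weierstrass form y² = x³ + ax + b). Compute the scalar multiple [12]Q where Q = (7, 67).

Repeated addition: build up to 12Q.
2Q: tangent at (7, 67): λ = (3·7² + 53)/(2·67) ≡ 54/61. 61⁻¹ ≡ 6 (mod 73) since 61·6 = 366 ≡ 1, so λ ≡ 54·6 ≡ 32.
  x = λ² - 7 - 7 = 1024 - 14 ≡ 61; y = λ·(7 - 61) - 67 ≡ 30. → (61, 30)
3Q: (61, 30) + (7, 67). λ = (67 - 30)/(7 - 61) ≡ 37/19 mod 73. 19⁻¹ ≡ 50 (mod 73), so λ ≡ 25.
  x = λ² - 61 - 7 = 625 - 68 ≡ 46; y = λ·(61 - 46) - 30 ≡ 53. → (46, 53)
4Q: (46, 53) + (7, 67). λ = (67 - 53)/(7 - 46) ≡ 14/34 mod 73. 34⁻¹ ≡ 58 (mod 73), so λ ≡ 9.
  x = λ² - 46 - 7 = 81 - 53 ≡ 28; y = λ·(46 - 28) - 53 ≡ 36. → (28, 36)
5Q: (28, 36) + (7, 67). λ = (67 - 36)/(7 - 28) ≡ 31/52 mod 73. 52⁻¹ ≡ 66 (mod 73), so λ ≡ 2.
  x = λ² - 28 - 7 = 4 - 35 ≡ 42; y = λ·(28 - 42) - 36 ≡ 9. → (42, 9)
6Q: (42, 9) + (7, 67). λ = (67 - 9)/(7 - 42) ≡ 58/38 mod 73. 38⁻¹ ≡ 25 (mod 73), so λ ≡ 63.
  x = λ² - 42 - 7 = 3969 - 49 ≡ 51; y = λ·(42 - 51) - 9 ≡ 8. → (51, 8)
7Q: (51, 8) + (7, 67). λ = (67 - 8)/(7 - 51) ≡ 59/29 mod 73. 29⁻¹ ≡ 68 (mod 73), so λ ≡ 70.
  x = λ² - 51 - 7 = 4900 - 58 ≡ 24; y = λ·(51 - 24) - 8 ≡ 57. → (24, 57)
8Q: (24, 57) + (7, 67). λ = (67 - 57)/(7 - 24) ≡ 10/56 mod 73. 56⁻¹ ≡ 30 (mod 73), so λ ≡ 8.
  x = λ² - 24 - 7 = 64 - 31 ≡ 33; y = λ·(24 - 33) - 57 ≡ 17. → (33, 17)
9Q: (33, 17) + (7, 67). λ = (67 - 17)/(7 - 33) ≡ 50/47 mod 73. 47⁻¹ ≡ 14 (mod 73) since 47·14 = 658 ≡ 1, so λ ≡ 43.
  x = λ² - 33 - 7 = 1849 - 40 ≡ 57; y = λ·(33 - 57) - 17 ≡ 46. → (57, 46)
10Q: (57, 46) + (7, 67). λ = (67 - 46)/(7 - 57) ≡ 21/23 mod 73. 23⁻¹ ≡ 54 (mod 73), so λ ≡ 39.
  x = λ² - 57 - 7 = 1521 - 64 ≡ 70; y = λ·(57 - 70) - 46 ≡ 31. → (70, 31)
11Q: (70, 31) + (7, 67). λ = (67 - 31)/(7 - 70) ≡ 36/10 mod 73. 10⁻¹ ≡ 22 (mod 73), so λ ≡ 62.
  x = λ² - 70 - 7 = 3844 - 77 ≡ 44; y = λ·(70 - 44) - 31 ≡ 48. → (44, 48)
12Q: (44, 48) + (7, 67). λ = (67 - 48)/(7 - 44) ≡ 19/36 mod 73. 36⁻¹ ≡ 71 (mod 73), so λ ≡ 35.
  x = λ² - 44 - 7 = 1225 - 51 ≡ 6; y = λ·(44 - 6) - 48 ≡ 41. → (6, 41)

(6, 41)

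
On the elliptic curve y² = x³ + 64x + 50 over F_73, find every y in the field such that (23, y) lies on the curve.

x³ + 64x + 50 = 13689 ≡ 38 (mod 73).
Square roots of 38 mod 73: 29 and 44 (since 29² = 841 ≡ 38).

29, 44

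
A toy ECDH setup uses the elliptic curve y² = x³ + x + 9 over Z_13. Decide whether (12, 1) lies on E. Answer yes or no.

no

y² = 1² ≡ 1; x³ + 1x + 9 = 1749 ≡ 7 (mod 13). 1 ≠ 7.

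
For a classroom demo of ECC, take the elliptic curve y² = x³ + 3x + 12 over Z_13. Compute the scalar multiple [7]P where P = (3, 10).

Double-and-add on 7 = (111)₂. Start with P = (3, 10) for the leading 1-bit.
double: tangent at (3, 10): λ = (3·3² + 3)/(2·10) ≡ 4/7. 7⁻¹ ≡ 2 (mod 13) since 7·2 = 14 ≡ 1, so λ ≡ 4·2 ≡ 8.
  x = λ² - 3 - 3 = 64 - 6 ≡ 6; y = λ·(3 - 6) - 10 ≡ 5. → (6, 5)
add P: (6, 5) + (3, 10). λ = (10 - 5)/(3 - 6) ≡ 5/10 mod 13. 10⁻¹ ≡ 4 (mod 13), so λ ≡ 7.
  x = λ² - 6 - 3 = 49 - 9 ≡ 1; y = λ·(6 - 1) - 5 ≡ 4. → (1, 4)
double: tangent at (1, 4): λ = (3·1² + 3)/(2·4) ≡ 6/8. 8⁻¹ ≡ 5 (mod 13) since 8·5 = 40 ≡ 1, so λ ≡ 6·5 ≡ 4.
  x = λ² - 1 - 1 = 16 - 2 ≡ 1; y = λ·(1 - 1) - 4 ≡ 9. → (1, 9)
add P: (1, 9) + (3, 10). λ = (10 - 9)/(3 - 1) ≡ 1/2 mod 13. 2⁻¹ ≡ 7 (mod 13), so λ ≡ 7.
  x = λ² - 1 - 3 = 49 - 4 ≡ 6; y = λ·(1 - 6) - 9 ≡ 8. → (6, 8)

(6, 8)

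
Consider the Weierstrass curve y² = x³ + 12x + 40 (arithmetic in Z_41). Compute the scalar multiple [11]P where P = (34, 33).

Repeated addition: build up to 11P.
2P: tangent at (34, 33): λ = (3·34² + 12)/(2·33) ≡ 36/25. 25⁻¹ ≡ 23 (mod 41) since 25·23 = 575 ≡ 1, so λ ≡ 36·23 ≡ 8.
  x = λ² - 34 - 34 = 64 - 68 ≡ 37; y = λ·(34 - 37) - 33 ≡ 25. → (37, 25)
3P: (37, 25) + (34, 33). λ = (33 - 25)/(34 - 37) ≡ 8/38 mod 41. 38⁻¹ ≡ 27 (mod 41), so λ ≡ 11.
  x = λ² - 37 - 34 = 121 - 71 ≡ 9; y = λ·(37 - 9) - 25 ≡ 37. → (9, 37)
4P: (9, 37) + (34, 33). λ = (33 - 37)/(34 - 9) ≡ 37/25 mod 41. 25⁻¹ ≡ 23 (mod 41), so λ ≡ 31.
  x = λ² - 9 - 34 = 961 - 43 ≡ 16; y = λ·(9 - 16) - 37 ≡ 33. → (16, 33)
5P: (16, 33) + (34, 33). λ = (33 - 33)/(34 - 16) ≡ 0/18 mod 41. 18⁻¹ ≡ 16 (mod 41) since 18·16 = 288 ≡ 1, so λ ≡ 0.
  x = λ² - 16 - 34 = 0 - 50 ≡ 32; y = λ·(16 - 32) - 33 ≡ 8. → (32, 8)
6P: (32, 8) + (34, 33). λ = (33 - 8)/(34 - 32) ≡ 25/2 mod 41. 2⁻¹ ≡ 21 (mod 41), so λ ≡ 33.
  x = λ² - 32 - 34 = 1089 - 66 ≡ 39; y = λ·(32 - 39) - 8 ≡ 7. → (39, 7)
7P: (39, 7) + (34, 33). λ = (33 - 7)/(34 - 39) ≡ 26/36 mod 41. 36⁻¹ ≡ 8 (mod 41), so λ ≡ 3.
  x = λ² - 39 - 34 = 9 - 73 ≡ 18; y = λ·(39 - 18) - 7 ≡ 15. → (18, 15)
8P: (18, 15) + (34, 33). λ = (33 - 15)/(34 - 18) ≡ 18/16 mod 41. 16⁻¹ ≡ 18 (mod 41), so λ ≡ 37.
  x = λ² - 18 - 34 = 1369 - 52 ≡ 5; y = λ·(18 - 5) - 15 ≡ 15. → (5, 15)
9P: (5, 15) + (34, 33). λ = (33 - 15)/(34 - 5) ≡ 18/29 mod 41. 29⁻¹ ≡ 17 (mod 41) since 29·17 = 493 ≡ 1, so λ ≡ 19.
  x = λ² - 5 - 34 = 361 - 39 ≡ 35; y = λ·(5 - 35) - 15 ≡ 30. → (35, 30)
10P: (35, 30) + (34, 33). λ = (33 - 30)/(34 - 35) ≡ 3/40 mod 41. 40⁻¹ ≡ 40 (mod 41) since 40·40 = 1600 ≡ 1, so λ ≡ 38.
  x = λ² - 35 - 34 = 1444 - 69 ≡ 22; y = λ·(35 - 22) - 30 ≡ 13. → (22, 13)
11P: (22, 13) + (34, 33). λ = (33 - 13)/(34 - 22) ≡ 20/12 mod 41. 12⁻¹ ≡ 24 (mod 41), so λ ≡ 29.
  x = λ² - 22 - 34 = 841 - 56 ≡ 6; y = λ·(22 - 6) - 13 ≡ 0. → (6, 0)

(6, 0)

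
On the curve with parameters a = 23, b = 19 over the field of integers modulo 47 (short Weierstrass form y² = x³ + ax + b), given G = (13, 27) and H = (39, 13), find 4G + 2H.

First 4G:
Repeated addition: build up to 4G.
2G: tangent at (13, 27): λ = (3·13² + 23)/(2·27) ≡ 13/7. 7⁻¹ ≡ 27 (mod 47), so λ ≡ 13·27 ≡ 22.
  x = λ² - 13 - 13 = 484 - 26 ≡ 35; y = λ·(13 - 35) - 27 ≡ 6. → (35, 6)
3G: (35, 6) + (13, 27). λ = (27 - 6)/(13 - 35) ≡ 21/25 mod 47. 25⁻¹ ≡ 32 (mod 47) since 25·32 = 800 ≡ 1, so λ ≡ 14.
  x = λ² - 35 - 13 = 196 - 48 ≡ 7; y = λ·(35 - 7) - 6 ≡ 10. → (7, 10)
4G: (7, 10) + (13, 27). λ = (27 - 10)/(13 - 7) ≡ 17/6 mod 47. 6⁻¹ ≡ 8 (mod 47) since 6·8 = 48 ≡ 1, so λ ≡ 42.
  x = λ² - 7 - 13 = 1764 - 20 ≡ 5; y = λ·(7 - 5) - 10 ≡ 27. → (5, 27)
4G = (5, 27).
Next 2H:
Repeated addition: build up to 2H.
2H: tangent at (39, 13): λ = (3·39² + 23)/(2·13) ≡ 27/26. 26⁻¹ ≡ 38 (mod 47), so λ ≡ 27·38 ≡ 39.
  x = λ² - 39 - 39 = 1521 - 78 ≡ 33; y = λ·(39 - 33) - 13 ≡ 33. → (33, 33)
2H = (33, 33).
Finally 4G + 2H:
(5, 27) + (33, 33). λ = (33 - 27)/(33 - 5) ≡ 6/28 mod 47. 28⁻¹ ≡ 42 (mod 47), so λ ≡ 17.
  x = λ² - 5 - 33 = 289 - 38 ≡ 16; y = λ·(5 - 16) - 27 ≡ 21. → (16, 21)

(16, 21)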